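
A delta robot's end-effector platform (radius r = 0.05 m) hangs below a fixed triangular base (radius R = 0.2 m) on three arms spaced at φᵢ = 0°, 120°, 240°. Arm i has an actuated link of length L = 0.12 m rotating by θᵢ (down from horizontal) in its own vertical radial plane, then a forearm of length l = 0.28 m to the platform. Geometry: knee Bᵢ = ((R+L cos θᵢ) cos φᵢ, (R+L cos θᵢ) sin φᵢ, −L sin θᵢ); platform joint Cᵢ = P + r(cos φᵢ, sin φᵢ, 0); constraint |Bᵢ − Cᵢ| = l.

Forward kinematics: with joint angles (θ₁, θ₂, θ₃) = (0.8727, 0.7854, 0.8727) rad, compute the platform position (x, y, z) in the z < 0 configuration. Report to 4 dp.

arm 1 at φ=0.0°: e+L cos θ1 = 0.2271;  O1 = (0.2271, 0.0000, -0.0919)
O2 = (0.2349·cos120.0°, 0.2349·sin120.0°, -0.0849) = (-0.1174, 0.2034, -0.0849)
φ3=240.0°: virtual centre (-0.1136, -0.1967, -0.0919), radius l
eliminate P² terms by subtracting sphere 1 from 2 and 3
[-0.6891 0.4068 0.0142]·P = 0.0023;  [-0.6814 -0.3934 0.0000]·P = 0.0000
Cramer: x(z) = -0.0017+0.0102z;  y(z) = 0.0029-0.0176z
into |P−O₁|² = l²: 1.0004z² + 0.1791z + -0.0176 = 0;  Δ = 0.1025;  z = -0.2495 or 0.0705 → z<0 root = -0.2495
x = -0.0042, y = 0.0073

(-0.0042, 0.0073, -0.2495)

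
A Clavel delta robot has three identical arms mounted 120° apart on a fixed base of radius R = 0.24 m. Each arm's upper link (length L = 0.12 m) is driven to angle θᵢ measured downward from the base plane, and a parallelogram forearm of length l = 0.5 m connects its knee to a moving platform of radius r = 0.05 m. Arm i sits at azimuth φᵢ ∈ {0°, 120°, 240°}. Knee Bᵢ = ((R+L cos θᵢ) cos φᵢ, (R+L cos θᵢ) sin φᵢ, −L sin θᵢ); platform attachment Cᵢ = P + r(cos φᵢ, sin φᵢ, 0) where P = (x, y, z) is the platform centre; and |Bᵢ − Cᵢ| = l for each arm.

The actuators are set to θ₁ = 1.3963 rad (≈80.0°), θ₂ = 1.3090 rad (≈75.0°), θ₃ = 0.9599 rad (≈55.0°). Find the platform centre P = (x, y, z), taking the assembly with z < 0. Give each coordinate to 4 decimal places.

φ1=0.0°: virtual centre (0.2108, 0.0000, -0.1182), radius l
φ2=120.0°: virtual centre (-0.1105, 0.1914, -0.1159), radius l
S3 = (0.2588·cos240.0°, 0.2588·sin240.0°, -0.0983) = (-0.1294, -0.2242, -0.0983)
eliminate P² terms by subtracting sphere 1 from 2 and 3
[-0.6427 0.3829 0.0045]·P = 0.0039;  [-0.6805 -0.4483 0.0398]·P = 0.0182
det = 0.5487;  x = -0.0159+0.0315z,  y = -0.0165+0.0410z
quadratic in z: (1.0027)z²+(0.2207)z+(-0.1844)=0, √Δ=0.8877 → z ∈ {-0.5528, 0.3326}; z = -0.5528 (taking z<0)
x = -0.0333, y = -0.0392

(-0.0333, -0.0392, -0.5528)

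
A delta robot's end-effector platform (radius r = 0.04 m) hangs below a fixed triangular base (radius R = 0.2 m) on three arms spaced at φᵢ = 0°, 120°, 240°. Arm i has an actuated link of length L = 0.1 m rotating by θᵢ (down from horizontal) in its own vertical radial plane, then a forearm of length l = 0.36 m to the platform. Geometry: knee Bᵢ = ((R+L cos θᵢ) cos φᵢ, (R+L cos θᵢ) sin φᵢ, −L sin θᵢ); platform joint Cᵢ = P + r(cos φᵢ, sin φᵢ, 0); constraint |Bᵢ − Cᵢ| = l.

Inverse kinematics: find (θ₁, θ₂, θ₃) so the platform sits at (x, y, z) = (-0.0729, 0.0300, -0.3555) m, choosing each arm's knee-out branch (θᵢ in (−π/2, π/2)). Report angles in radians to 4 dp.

θ₁ = 1.3961, θ₂ = 0.5231, θ₃ = 0.8727

rotate P by −φ1: (-0.0729, 0.0300, -0.3555)
  e−x'=0.2329;  (l²−L²−(e−x')²−y'²−z²)/2L = -0.3096
  θ1 = atan2(B,A) + arccos(C/0.4250) = 1.3961
arm 2 (φ=120.0°): x'=0.0624, y'=0.0481
  A=0.0976, B=-0.3555, C=(l²−L²−A²−y'²−z²)/(2L)=-0.0931
  √(A²+B²)=0.3686;  θ2 = -1.3029+1.8261 ≈ 0.5231
arm 3 (φ=240.0°): x'=0.0105, y'=-0.0781
  A cos θ + B sin θ = C:  0.1495·cos θ + -0.3555·sin θ = -0.1762
  γ=atan2(-0.3555,0.1495)=-1.1726;  ψ=arccos(-0.4569)=2.0453;  θ3=γ+ψ≈0.8727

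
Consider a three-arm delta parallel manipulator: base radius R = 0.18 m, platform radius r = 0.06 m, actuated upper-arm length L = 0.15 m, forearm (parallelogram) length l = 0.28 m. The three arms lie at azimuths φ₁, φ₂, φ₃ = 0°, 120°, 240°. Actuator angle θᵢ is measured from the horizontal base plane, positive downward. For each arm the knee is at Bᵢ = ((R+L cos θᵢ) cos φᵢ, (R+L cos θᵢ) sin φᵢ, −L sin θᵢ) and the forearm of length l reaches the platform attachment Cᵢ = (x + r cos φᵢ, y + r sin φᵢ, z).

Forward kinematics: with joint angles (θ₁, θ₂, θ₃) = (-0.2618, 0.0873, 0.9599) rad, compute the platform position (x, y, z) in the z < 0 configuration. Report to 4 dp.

arm 1 at φ=0.0°: (R−r)+L cos θ1 = 0.2649;  centre 1 = (0.2649, 0.0000, 0.0388)
centre 2 = (0.2694·cos120.0°, 0.2694·sin120.0°, -0.0131) = (-0.1347, 0.2333, -0.0131)
φ3=240.0°: virtual centre (-0.1030, -0.1784, -0.1229), radius l
|centre ₂|²−|centre ₁|² = 0.0011;  |centre ₃|²−|centre ₁|² = -0.0141
plane₁₂: -0.7992x+0.4667y+-0.1038z = 0.0011
Cramer: x(z) = 0.0099-0.2990z;  y(z) = 0.0192-0.2897z
quadratic in z: (1.1733)z²+(0.0637)z+(-0.0115)=0, √Δ=0.2408 → z ∈ {-0.1298, 0.0754}; z = -0.1298 (taking z<0)
x = 0.0487, y = 0.0568

(0.0487, 0.0568, -0.1298)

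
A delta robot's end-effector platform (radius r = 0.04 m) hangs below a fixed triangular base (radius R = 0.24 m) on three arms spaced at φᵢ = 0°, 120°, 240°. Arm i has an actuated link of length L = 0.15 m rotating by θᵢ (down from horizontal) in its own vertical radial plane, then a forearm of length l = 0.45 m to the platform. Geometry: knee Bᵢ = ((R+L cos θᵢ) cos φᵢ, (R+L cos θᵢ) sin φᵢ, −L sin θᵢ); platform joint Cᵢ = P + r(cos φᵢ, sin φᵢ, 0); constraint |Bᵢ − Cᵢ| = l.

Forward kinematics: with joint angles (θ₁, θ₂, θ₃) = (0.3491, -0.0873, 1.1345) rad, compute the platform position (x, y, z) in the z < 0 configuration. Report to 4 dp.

S1 = (0.3410·cos0.0°, 0.3410·sin0.0°, -0.0513) = (0.3410, 0.0000, -0.0513)
S2 = (0.3494·cos120.0°, 0.3494·sin120.0°, 0.0131) = (-0.1747, 0.3026, 0.0131)
S3 = (0.2634·cos240.0°, 0.2634·sin240.0°, -0.1359) = (-0.1317, -0.2281, -0.1359)
|S₂|²−|S₁|² = 0.0034;  |S₃|²−|S₁|² = -0.0310
linear system: -1.0313x+0.6052y = 0.0034−0.1288z; -0.9453x+-0.4562y = -0.0310−-0.1693z
Cramer: x(z) = 0.0165-0.0419z;  y(z) = 0.0338-0.2842z
sphere 1 gives Az²+Bz+C=0 with A=1.0825, B=0.1106, C=-0.0935;  B²−4AC=0.4170;  roots -0.3494, 0.2472;  negative root z = -0.3494
x = 0.0312, y = 0.1331

(0.0312, 0.1331, -0.3494)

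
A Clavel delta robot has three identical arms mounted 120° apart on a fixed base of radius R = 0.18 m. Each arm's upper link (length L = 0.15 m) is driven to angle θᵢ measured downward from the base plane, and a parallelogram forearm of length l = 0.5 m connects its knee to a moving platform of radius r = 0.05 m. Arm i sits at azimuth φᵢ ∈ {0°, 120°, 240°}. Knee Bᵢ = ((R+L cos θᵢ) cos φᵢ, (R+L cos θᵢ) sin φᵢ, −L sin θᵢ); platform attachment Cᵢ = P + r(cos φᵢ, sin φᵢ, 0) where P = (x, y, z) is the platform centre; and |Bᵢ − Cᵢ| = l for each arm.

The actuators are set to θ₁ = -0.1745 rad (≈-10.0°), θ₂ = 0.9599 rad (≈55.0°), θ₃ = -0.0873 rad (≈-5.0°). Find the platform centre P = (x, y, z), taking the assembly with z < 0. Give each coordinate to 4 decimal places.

(0.1042, -0.1585, -0.4153)

arm 1 at φ=0.0°: e+L cos θ1 = 0.2777;  O1 = (0.2777, 0.0000, 0.0260)
φ2=120.0°: virtual centre (-0.1080, 0.1871, -0.1229), radius l
φ3=240.0°: virtual centre (-0.1397, -0.2420, 0.0131), radius l
subtract pairs → two planes through P
linear system: -0.7715x+0.3742y = -0.0160−-0.2978z; -0.8349x+-0.4840y = 0.0004−-0.0259z
det = 0.6858;  x = 0.0111+-0.2243z,  y = -0.0200+0.3334z
into |P−O₁|² = l²: 1.1615z² + 0.0542z + -0.1778 = 0;  Δ = 0.8291;  z = -0.4153 or 0.3686 → z<0 root = -0.4153
x = 0.1042, y = -0.1585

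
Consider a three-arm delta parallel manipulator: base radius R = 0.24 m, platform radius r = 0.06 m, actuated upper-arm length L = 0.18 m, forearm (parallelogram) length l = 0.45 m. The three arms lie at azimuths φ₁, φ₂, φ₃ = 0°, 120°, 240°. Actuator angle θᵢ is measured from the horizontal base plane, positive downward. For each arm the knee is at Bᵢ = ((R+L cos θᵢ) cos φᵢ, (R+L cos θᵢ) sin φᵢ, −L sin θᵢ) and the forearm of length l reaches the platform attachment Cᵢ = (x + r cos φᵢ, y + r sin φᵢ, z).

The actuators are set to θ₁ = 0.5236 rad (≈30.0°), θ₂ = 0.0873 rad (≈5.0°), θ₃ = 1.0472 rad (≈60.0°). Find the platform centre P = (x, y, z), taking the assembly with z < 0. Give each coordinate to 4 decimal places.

φ1=0.0°: virtual centre (0.3359, 0.0000, -0.0900), radius l
φ2=120.0°: virtual centre (-0.1797, 0.3112, -0.0157), radius l
φ3=240.0°: virtual centre (-0.1350, -0.2338, -0.1559), radius l
|centre ₂|²−|centre ₁|² = 0.0084;  |centre ₃|²−|centre ₁|² = -0.0237
plane₁₂: -1.0311x+0.6224y+0.1486z = 0.0084
det = 1.0683;  x = 0.0101+-0.0117z,  y = 0.0303+-0.2582z
into |P−centre ₁|² = l²: 1.0668z² + 0.1720z + -0.0874 = 0;  Δ = 0.4024;  z = -0.3779 or 0.2167 → z<0 root = -0.3779
x = 0.0145, y = 0.1279

(0.0145, 0.1279, -0.3779)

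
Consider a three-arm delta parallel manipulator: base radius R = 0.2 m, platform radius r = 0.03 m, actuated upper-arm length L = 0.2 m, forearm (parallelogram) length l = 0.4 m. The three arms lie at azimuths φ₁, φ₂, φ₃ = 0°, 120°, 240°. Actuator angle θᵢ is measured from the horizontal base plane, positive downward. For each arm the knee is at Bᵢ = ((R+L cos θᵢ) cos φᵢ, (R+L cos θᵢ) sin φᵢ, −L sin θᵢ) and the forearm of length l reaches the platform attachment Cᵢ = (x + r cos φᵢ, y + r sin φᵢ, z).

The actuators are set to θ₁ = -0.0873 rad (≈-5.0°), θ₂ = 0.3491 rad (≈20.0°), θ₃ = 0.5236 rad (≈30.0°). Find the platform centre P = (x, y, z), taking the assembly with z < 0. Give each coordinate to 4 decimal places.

O1 = (0.3692·cos0.0°, 0.3692·sin0.0°, 0.0174) = (0.3692, 0.0000, 0.0174)
O2 = (0.3579·cos120.0°, 0.3579·sin120.0°, -0.0684) = (-0.1790, 0.3100, -0.0684)
arm 3 at φ=240.0°: ρ3 = 0.3432;  O3 = (-0.1716, -0.2972, -0.1000)
|O₂|²−|O₁|² = -0.0038;  |O₃|²−|O₁|² = -0.0089
[-1.0964 0.6200 -0.1717]·P = -0.0038;  [-1.0817 -0.5944 -0.2349]·P = -0.0089
det = 1.3224;  x = 0.0059+-0.1873z,  y = 0.0042+-0.0543z
into |P−O₁|² = l²: 1.0380z² + 0.1008z + -0.0276 = 0;  Δ = 0.1250;  z = -0.2188 or 0.1217 → z<0 root = -0.2188
x = 0.0469, y = 0.0161

(0.0469, 0.0161, -0.2188)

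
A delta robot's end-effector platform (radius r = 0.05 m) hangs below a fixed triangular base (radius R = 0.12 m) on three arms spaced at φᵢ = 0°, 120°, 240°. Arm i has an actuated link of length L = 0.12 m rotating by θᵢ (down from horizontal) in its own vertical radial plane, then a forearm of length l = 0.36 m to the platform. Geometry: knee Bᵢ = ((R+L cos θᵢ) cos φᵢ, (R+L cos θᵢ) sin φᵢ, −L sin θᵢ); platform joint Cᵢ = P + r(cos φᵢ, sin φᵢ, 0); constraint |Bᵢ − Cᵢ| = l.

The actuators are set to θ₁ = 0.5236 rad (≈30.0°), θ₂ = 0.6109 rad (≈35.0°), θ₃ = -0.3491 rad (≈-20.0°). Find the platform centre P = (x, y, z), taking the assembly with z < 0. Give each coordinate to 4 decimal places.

(-0.0530, -0.1157, -0.3144)

φ1=0.0°: virtual centre (0.1739, 0.0000, -0.0600), radius l
O2 = (0.1683·cos120.0°, 0.1683·sin120.0°, -0.0688) = (-0.0841, 0.1457, -0.0688)
arm 3 at φ=240.0°: ρ3 = 0.1828;  O3 = (-0.0914, -0.1583, 0.0410)
subtract pairs → two planes through P
plane₁₂: -0.5161x+0.2915y+-0.0177z = -0.0008
Cramer: x(z) = -0.0004+0.1676z;  y(z) = -0.0033+0.3574z
sphere 1 gives Az²+Bz+C=0 with A=1.1559, B=0.0592, C=-0.0956;  B²−4AC=0.4456;  roots -0.3144, 0.2631;  negative root z = -0.3144
x = -0.0530, y = -0.1157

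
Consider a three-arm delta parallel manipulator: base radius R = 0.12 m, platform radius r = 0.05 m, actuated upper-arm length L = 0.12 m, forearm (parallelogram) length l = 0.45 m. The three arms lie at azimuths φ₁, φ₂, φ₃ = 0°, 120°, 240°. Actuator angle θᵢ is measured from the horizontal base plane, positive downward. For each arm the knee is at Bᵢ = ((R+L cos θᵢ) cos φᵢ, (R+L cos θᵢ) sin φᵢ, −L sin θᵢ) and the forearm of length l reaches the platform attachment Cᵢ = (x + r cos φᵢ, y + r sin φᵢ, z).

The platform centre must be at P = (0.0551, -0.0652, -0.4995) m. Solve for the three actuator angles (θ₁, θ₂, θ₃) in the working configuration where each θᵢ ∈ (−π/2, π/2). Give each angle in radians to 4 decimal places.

θ₁ = 0.6113, θ₂ = 1.0473, θ₃ = 0.6985

φ1=0.0° → target in arm frame (0.0551, -0.0652)
  e−x'=0.0149;  (l²−L²−(e−x')²−y'²−z²)/2L = -0.2745
  θ1 = atan2(B,A) + arccos(C/0.4997) = 0.6113
rotate P by −φ2: (-0.0840, -0.0151, -0.4995)
  A cos θ + B sin θ = C:  0.1540·cos θ + -0.4995·sin θ = -0.3556
  √(A²+B²)=0.5227;  θ2 = -1.2717+2.3190 ≈ 1.0473
rotate P by −φ3: (0.0289, 0.0803, -0.4995)
  A cos θ + B sin θ = C:  0.0411·cos θ + -0.4995·sin θ = -0.2897
  √(A²+B²)=0.5012;  θ3 = -1.4887+2.1872 ≈ 0.6985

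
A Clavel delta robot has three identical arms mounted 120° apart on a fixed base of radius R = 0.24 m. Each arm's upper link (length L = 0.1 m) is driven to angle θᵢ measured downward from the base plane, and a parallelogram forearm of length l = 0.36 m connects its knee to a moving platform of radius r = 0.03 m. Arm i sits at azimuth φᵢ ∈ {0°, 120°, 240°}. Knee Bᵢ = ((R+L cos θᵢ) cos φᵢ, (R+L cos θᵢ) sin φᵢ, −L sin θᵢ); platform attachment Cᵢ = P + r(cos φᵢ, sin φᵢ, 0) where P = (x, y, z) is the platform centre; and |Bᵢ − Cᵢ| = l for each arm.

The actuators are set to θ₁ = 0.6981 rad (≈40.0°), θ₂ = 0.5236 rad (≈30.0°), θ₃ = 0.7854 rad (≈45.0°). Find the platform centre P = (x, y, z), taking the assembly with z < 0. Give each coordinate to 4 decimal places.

(-0.0032, 0.0181, -0.2770)

arm 1 at φ=0.0°: (R−r)+L cos θ1 = 0.2866;  O1 = (0.2866, 0.0000, -0.0643)
O2 = (0.2966·cos120.0°, 0.2966·sin120.0°, -0.0500) = (-0.1483, 0.2569, -0.0500)
arm 3 at φ=240.0°: (R−r)+L cos θ3 = 0.2807;  O3 = (-0.1404, -0.2431, -0.0707)
|O₂|²−|O₁|² = 0.0042;  |O₃|²−|O₁|² = -0.0025
linear system: -0.8698x+0.5137y = 0.0042−0.0286z; -0.8539x+-0.4862y = -0.0025−-0.0129z
Cramer: x(z) = -0.0009+0.0084z;  y(z) = 0.0067-0.0413z
into |P−O₁|² = l²: 1.0018z² + 0.1232z + -0.0428 = 0;  Δ = 0.1865;  z = -0.2770 or 0.1541 → z<0 root = -0.2770
x = -0.0032, y = 0.0181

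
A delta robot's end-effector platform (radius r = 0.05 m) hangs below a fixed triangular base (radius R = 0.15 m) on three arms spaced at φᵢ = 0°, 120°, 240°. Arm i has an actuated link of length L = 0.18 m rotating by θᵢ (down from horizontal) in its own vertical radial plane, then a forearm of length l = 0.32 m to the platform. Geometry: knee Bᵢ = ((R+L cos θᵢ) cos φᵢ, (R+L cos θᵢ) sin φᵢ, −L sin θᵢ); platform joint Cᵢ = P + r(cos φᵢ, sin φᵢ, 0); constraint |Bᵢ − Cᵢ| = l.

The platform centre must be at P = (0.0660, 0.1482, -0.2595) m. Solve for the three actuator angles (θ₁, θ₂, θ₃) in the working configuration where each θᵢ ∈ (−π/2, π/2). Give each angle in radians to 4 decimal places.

φ1=0.0° → target in arm frame (0.0660, 0.1482)
  e−x'=0.0340;  (l²−L²−(e−x')²−y'²−z²)/2L = -0.0568
  θ1 = atan2(B,A) + arccos(C/0.2617) = 0.3492
arm 2 (φ=120.0°): x'=0.0953, y'=-0.1313
  A=0.0047, B=-0.2595, C=(l²−L²−A²−y'²−z²)/(2L)=-0.0405
  γ=atan2(-0.2595,0.0047)=-1.5529;  ψ=arccos(-0.1562)=1.7276;  θ2=γ+ψ≈0.1747
φ3=240.0° → target in arm frame (-0.1613, -0.0169)
  A cos θ + B sin θ = C:  0.2613·cos θ + -0.2595·sin θ = -0.1831
  γ=atan2(-0.2595,0.2613)=-0.7819;  ψ=arccos(-0.4972)=2.0912;  θ3=γ+ψ≈1.3094

θ₁ = 0.3492, θ₂ = 0.1747, θ₃ = 1.3094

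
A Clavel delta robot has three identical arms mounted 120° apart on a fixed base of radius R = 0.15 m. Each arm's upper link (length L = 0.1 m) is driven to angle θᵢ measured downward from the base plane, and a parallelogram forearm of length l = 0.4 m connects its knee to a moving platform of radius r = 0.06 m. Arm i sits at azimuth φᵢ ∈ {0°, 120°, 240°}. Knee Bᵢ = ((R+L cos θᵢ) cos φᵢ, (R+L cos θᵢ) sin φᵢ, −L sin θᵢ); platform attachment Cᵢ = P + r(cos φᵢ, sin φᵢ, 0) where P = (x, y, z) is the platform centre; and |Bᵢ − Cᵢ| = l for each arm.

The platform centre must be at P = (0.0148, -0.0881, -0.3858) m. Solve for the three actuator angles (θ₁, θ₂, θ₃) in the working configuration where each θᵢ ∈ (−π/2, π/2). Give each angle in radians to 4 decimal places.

rotate P by −φ1: (0.0148, -0.0881, -0.3858)
  A cos θ + B sin θ = C:  0.0752·cos θ + -0.3858·sin θ = -0.0613
  θ1 = atan2(B,A) + arccos(C/0.3931) = 0.3491
arm 2 (φ=120.0°): x'=-0.0837, y'=0.0312
  e−x'=0.1737;  (l²−L²−(e−x')²−y'²−z²)/2L = -0.1499
  γ=atan2(-0.3858,0.1737)=-1.1478;  ψ=arccos(-0.3544)=1.9330;  θ2=γ+ψ≈0.7853
φ3=240.0° → target in arm frame (0.0689, 0.0569)
  A=0.0211, B=-0.3858, C=(l²−L²−A²−y'²−z²)/(2L)=-0.0126
  θ3 = atan2(B,A) + arccos(C/0.3864) = 0.0873

θ₁ = 0.3491, θ₂ = 0.7853, θ₃ = 0.0873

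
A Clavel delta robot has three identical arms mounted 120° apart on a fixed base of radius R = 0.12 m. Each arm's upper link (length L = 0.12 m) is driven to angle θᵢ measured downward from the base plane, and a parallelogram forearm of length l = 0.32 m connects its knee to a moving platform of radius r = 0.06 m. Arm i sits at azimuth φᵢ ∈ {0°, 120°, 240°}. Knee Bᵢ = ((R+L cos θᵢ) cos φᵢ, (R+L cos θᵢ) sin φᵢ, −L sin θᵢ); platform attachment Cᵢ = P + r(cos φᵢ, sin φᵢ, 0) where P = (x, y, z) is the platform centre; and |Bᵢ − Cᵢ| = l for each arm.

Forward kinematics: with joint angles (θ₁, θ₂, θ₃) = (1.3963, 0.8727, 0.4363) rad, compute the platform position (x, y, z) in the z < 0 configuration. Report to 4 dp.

(-0.1283, -0.0546, -0.3542)

arm 1 at φ=0.0°: (R−r)+L cos θ1 = 0.0808;  O1 = (0.0808, 0.0000, -0.1182)
arm 2 at φ=120.0°: (R−r)+L cos θ2 = 0.1371;  O2 = (-0.0686, 0.1188, -0.0919)
φ3=240.0°: virtual centre (-0.0844, -0.1461, -0.0507), radius l
eliminate P² terms by subtracting sphere 1 from 2 and 3
plane₁₂: -0.2988x+0.2375y+0.0525z = 0.0068
Cramer: x(z) = -0.0270+0.2858z;  y(z) = -0.0056+0.1385z
into |P−O₁|² = l²: 1.1009z² + 0.1732z + -0.0768 = 0;  Δ = 0.3680;  z = -0.3542 or 0.1969 → z<0 root = -0.3542
x = -0.1283, y = -0.0546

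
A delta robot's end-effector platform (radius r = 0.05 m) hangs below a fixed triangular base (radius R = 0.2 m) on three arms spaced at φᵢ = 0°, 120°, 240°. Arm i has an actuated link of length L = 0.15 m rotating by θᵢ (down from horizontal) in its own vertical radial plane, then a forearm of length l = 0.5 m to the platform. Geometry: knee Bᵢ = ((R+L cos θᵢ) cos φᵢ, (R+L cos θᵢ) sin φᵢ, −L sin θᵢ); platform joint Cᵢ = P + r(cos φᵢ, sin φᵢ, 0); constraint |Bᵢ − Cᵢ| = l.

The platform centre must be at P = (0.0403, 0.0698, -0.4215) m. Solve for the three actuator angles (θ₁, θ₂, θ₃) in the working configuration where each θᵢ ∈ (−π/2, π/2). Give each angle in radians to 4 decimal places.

arm 1 (φ=0.0°): x'=0.0403, y'=0.0698
  A=0.1097, B=-0.4215, C=(l²−L²−A²−y'²−z²)/(2L)=0.1098
  γ=atan2(-0.4215,0.1097)=-1.3162;  ψ=arccos(0.2520)=1.3160;  θ1=γ+ψ≈-0.0002
rotate P by −φ2: (0.0403, -0.0698, -0.4215)
  A=0.1097, B=-0.4215, C=(l²−L²−A²−y'²−z²)/(2L)=0.1098
  √(A²+B²)=0.4355;  θ2 = -1.3162+1.3160 ≈ -0.0002
arm 3 (φ=240.0°): x'=-0.0806, y'=0.0000
  A=0.2306, B=-0.4215, C=(l²−L²−A²−y'²−z²)/(2L)=-0.0111
  √(A²+B²)=0.4805;  θ3 = -1.0702+1.5940 ≈ 0.5238

θ₁ = -0.0002, θ₂ = -0.0002, θ₃ = 0.5238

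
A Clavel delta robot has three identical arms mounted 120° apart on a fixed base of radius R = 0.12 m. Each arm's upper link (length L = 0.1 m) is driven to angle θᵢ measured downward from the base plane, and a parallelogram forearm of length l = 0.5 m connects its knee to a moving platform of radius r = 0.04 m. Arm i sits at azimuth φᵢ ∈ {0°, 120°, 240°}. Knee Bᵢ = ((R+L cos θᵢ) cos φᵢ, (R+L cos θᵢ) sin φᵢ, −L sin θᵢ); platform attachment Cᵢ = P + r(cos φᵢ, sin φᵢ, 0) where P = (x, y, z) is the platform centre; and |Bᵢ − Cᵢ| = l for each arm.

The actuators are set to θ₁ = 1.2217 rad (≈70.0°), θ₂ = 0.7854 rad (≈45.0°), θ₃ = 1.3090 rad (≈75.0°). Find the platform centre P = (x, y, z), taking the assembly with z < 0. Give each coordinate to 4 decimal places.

O1 = (0.1142·cos0.0°, 0.1142·sin0.0°, -0.0940) = (0.1142, 0.0000, -0.0940)
O2 = (0.1507·cos120.0°, 0.1507·sin120.0°, -0.0707) = (-0.0754, 0.1305, -0.0707)
O3 = (0.1059·cos240.0°, 0.1059·sin240.0°, -0.0966) = (-0.0529, -0.0917, -0.0966)
|O₂|²−|O₁|² = 0.0058;  |O₃|²−|O₁|² = -0.0013
plane₁₂: -0.3791x+0.2610y+0.0465z = 0.0058
Cramer: x(z) = -0.0046+0.0457z;  y(z) = 0.0157-0.1119z
into |P−O₁|² = l²: 1.0146z² + 0.1736z + -0.2268 = 0;  Δ = 0.9506;  z = -0.5660 or 0.3949 → z<0 root = -0.5660
x = -0.0305, y = 0.0790

(-0.0305, 0.0790, -0.5660)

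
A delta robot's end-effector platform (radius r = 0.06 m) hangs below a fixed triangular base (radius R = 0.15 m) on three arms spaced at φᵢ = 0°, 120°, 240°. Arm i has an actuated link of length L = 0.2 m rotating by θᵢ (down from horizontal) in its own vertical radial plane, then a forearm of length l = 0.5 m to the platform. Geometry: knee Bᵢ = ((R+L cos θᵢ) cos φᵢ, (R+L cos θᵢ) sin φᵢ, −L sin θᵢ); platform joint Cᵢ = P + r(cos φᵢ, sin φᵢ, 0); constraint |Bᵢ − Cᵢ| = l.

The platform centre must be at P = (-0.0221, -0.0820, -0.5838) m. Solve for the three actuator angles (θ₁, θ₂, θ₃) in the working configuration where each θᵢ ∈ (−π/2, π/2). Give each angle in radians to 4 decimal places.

arm 1 (φ=0.0°): x'=-0.0221, y'=-0.0820
  e−x'=0.1121;  (l²−L²−(e−x')²−y'²−z²)/2L = -0.3753
  γ=atan2(-0.5838,0.1121)=-1.3811;  ψ=arccos(-0.6313)=2.2540;  θ1=γ+ψ≈0.8729
rotate P by −φ2: (-0.0600, 0.0601, -0.5838)
  A=0.1500, B=-0.5838, C=(l²−L²−A²−y'²−z²)/(2L)=-0.3923
  θ2 = atan2(B,A) + arccos(C/0.6028) = 0.9602
arm 3 (φ=240.0°): x'=0.0821, y'=0.0219
  e−x'=0.0079;  (l²−L²−(e−x')²−y'²−z²)/2L = -0.3284
  θ3 = atan2(B,A) + arccos(C/0.5839) = 0.6110

θ₁ = 0.8729, θ₂ = 0.9602, θ₃ = 0.6110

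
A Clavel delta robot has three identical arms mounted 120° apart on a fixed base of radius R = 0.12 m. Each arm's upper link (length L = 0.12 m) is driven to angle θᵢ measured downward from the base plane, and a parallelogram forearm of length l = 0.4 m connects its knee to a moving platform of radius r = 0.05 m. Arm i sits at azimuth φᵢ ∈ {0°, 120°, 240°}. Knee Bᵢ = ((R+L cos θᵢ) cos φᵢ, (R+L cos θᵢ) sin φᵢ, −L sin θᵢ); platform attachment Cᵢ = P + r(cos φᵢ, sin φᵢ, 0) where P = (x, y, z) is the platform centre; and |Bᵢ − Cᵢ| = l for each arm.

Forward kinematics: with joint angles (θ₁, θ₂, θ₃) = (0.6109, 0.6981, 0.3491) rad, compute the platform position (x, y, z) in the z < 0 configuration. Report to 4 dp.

(-0.0152, -0.0551, -0.4199)

φ1=0.0°: virtual centre (0.1683, 0.0000, -0.0688), radius l
arm 2 at φ=120.0°: e+L cos θ2 = 0.1619;  O2 = (-0.0810, 0.1402, -0.0771)
arm 3 at φ=240.0°: e+L cos θ3 = 0.1828;  O3 = (-0.0914, -0.1583, -0.0410)
|O₂|²−|O₁|² = -0.0009;  |O₃|²−|O₁|² = 0.0020
[-0.4985 0.2805 -0.0166]·P = -0.0009;  [-0.5194 -0.3166 0.0556]·P = 0.0020
det = 0.3035;  x = -0.0009+0.0340z,  y = -0.0049+0.1197z
quadratic in z: (1.0155)z²+(0.1250)z+(-0.1266)=0, √Δ=0.7279 → z ∈ {-0.4199, 0.2969}; z = -0.4199 (taking z<0)
x = -0.0152, y = -0.0551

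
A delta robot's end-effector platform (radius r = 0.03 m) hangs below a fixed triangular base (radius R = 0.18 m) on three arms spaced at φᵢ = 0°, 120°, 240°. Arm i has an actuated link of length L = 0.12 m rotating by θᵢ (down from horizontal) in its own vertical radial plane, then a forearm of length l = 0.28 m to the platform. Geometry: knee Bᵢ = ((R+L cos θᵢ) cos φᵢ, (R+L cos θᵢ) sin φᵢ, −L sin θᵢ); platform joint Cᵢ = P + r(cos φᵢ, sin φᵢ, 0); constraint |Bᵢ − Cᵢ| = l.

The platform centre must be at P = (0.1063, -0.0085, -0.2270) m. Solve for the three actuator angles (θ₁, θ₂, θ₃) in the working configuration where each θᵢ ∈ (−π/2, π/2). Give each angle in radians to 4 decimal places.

θ₁ = 0.0000, θ₂ = 1.3091, θ₃ = 1.2220

arm 1 (φ=0.0°): x'=0.1063, y'=-0.0085
  A=0.0437, B=-0.2270, C=(l²−L²−A²−y'²−z²)/(2L)=0.0437
  γ=atan2(-0.2270,0.0437)=-1.3806;  ψ=arccos(0.1891)=1.3806;  θ1=γ+ψ≈0.0000
arm 2 (φ=120.0°): x'=-0.0605, y'=-0.0878
  A=0.2105, B=-0.2270, C=(l²−L²−A²−y'²−z²)/(2L)=-0.1648
  γ=atan2(-0.2270,0.2105)=-0.8231;  ψ=arccos(-0.5324)=2.1322;  θ2=γ+ψ≈1.3091
rotate P by −φ3: (-0.0458, 0.0963, -0.2270)
  e−x'=0.1958;  (l²−L²−(e−x')²−y'²−z²)/2L = -0.1464
  √(A²+B²)=0.2998;  θ3 = -0.8591+2.0810 ≈ 1.2220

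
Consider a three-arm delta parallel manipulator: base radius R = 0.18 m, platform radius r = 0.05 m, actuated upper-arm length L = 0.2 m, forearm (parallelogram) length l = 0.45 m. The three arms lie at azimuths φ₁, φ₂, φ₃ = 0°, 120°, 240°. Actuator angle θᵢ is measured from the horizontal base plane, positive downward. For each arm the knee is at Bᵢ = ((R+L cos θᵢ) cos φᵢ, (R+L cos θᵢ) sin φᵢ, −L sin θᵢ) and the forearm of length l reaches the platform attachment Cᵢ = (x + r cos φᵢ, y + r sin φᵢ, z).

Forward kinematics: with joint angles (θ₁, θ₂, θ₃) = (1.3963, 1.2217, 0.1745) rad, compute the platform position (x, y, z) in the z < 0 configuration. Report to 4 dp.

(-0.1464, -0.1747, -0.4711)

φ1=0.0°: virtual centre (0.1647, 0.0000, -0.1970), radius l
O2 = (0.1984·cos120.0°, 0.1984·sin120.0°, -0.1879) = (-0.0992, 0.1718, -0.1879)
arm 3 at φ=240.0°: (R−r)+L cos θ3 = 0.3270;  O3 = (-0.1635, -0.2832, -0.0347)
|O₂|²−|O₁|² = 0.0088;  |O₃|²−|O₁|² = 0.0422
linear system: -0.5279x+0.3437y = 0.0088−0.0181z; -0.6564x+-0.5663y = 0.0422−0.3245z
Cramer: x(z) = -0.0371+0.2321z;  y(z) = -0.0315+0.3040z
sphere 1 gives Az²+Bz+C=0 with A=1.1463, B=0.2811, C=-0.1220;  B²−4AC=0.6383;  roots -0.4711, 0.2259;  negative root z = -0.4711
x = -0.1464, y = -0.1747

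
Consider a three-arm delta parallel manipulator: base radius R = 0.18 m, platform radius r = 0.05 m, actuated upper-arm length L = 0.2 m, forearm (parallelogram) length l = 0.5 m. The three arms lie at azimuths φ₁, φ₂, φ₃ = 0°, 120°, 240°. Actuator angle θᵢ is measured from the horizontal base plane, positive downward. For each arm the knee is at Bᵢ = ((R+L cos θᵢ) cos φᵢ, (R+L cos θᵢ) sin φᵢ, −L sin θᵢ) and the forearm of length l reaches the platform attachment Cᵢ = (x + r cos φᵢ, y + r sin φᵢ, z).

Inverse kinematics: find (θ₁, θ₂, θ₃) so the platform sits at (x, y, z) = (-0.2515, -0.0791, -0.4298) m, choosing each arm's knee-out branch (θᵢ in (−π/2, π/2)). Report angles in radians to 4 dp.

θ₁ = 1.3088, θ₂ = 0.4362, θ₃ = -0.0872

φ1=0.0° → target in arm frame (-0.2515, -0.0791)
  A cos θ + B sin θ = C:  0.3815·cos θ + -0.4298·sin θ = -0.3163
  θ1 = atan2(B,A) + arccos(C/0.5747) = 1.3088
rotate P by −φ2: (0.0572, 0.2574, -0.4298)
  e−x'=0.0728;  (l²−L²−(e−x')²−y'²−z²)/2L = -0.1156
  θ2 = atan2(B,A) + arccos(C/0.4359) = 0.4362
φ3=240.0° → target in arm frame (0.1943, -0.1783)
  e−x'=-0.0643;  (l²−L²−(e−x')²−y'²−z²)/2L = -0.0266
  θ3 = atan2(B,A) + arccos(C/0.4346) = -0.0872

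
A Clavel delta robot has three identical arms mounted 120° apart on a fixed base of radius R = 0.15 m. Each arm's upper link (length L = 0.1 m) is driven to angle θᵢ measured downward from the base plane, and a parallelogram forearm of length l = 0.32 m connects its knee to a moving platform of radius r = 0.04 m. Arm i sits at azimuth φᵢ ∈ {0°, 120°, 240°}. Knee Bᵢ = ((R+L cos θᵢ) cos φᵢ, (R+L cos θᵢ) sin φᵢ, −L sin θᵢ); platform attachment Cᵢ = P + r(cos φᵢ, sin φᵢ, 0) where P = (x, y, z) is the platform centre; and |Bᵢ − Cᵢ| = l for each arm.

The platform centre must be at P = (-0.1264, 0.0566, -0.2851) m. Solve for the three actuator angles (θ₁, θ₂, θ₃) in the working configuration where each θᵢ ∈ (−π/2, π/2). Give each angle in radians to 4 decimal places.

φ1=0.0° → target in arm frame (-0.1264, 0.0566)
  e−x'=0.2364;  (l²−L²−(e−x')²−y'²−z²)/2L = -0.2399
  θ1 = atan2(B,A) + arccos(C/0.3704) = 1.3967
arm 2 (φ=120.0°): x'=0.1122, y'=0.0812
  e−x'=-0.0022;  (l²−L²−(e−x')²−y'²−z²)/2L = 0.0226
  θ2 = atan2(B,A) + arccos(C/0.2851) = -0.0872
φ3=240.0° → target in arm frame (0.0142, -0.1378)
  A=0.0958, B=-0.2851, C=(l²−L²−A²−y'²−z²)/(2L)=-0.0852
  θ3 = atan2(B,A) + arccos(C/0.3008) = 0.6115

θ₁ = 1.3967, θ₂ = -0.0872, θ₃ = 0.6115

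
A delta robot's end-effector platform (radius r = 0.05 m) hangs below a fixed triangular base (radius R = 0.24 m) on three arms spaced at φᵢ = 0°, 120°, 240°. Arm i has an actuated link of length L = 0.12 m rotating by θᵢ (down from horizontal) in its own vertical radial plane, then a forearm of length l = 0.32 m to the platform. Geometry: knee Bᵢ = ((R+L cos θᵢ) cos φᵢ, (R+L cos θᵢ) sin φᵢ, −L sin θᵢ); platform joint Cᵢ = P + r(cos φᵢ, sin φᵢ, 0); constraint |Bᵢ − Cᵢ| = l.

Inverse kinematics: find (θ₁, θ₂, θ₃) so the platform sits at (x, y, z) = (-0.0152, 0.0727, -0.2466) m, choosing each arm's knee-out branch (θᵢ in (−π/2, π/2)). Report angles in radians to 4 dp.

θ₁ = 0.9595, θ₂ = 0.2616, θ₃ = 1.2216

arm 1 (φ=0.0°): x'=-0.0152, y'=0.0727
  A=0.2052, B=-0.2466, C=(l²−L²−A²−y'²−z²)/(2L)=-0.0842
  θ1 = atan2(B,A) + arccos(C/0.3208) = 0.9595
φ2=120.0° → target in arm frame (0.0706, -0.0232)
  A=0.1194, B=-0.2466, C=(l²−L²−A²−y'²−z²)/(2L)=0.0516
  √(A²+B²)=0.2740;  θ2 = -1.1197+1.3813 ≈ 0.2616
φ3=240.0° → target in arm frame (-0.0554, -0.0495)
  A=0.2454, B=-0.2466, C=(l²−L²−A²−y'²−z²)/(2L)=-0.1478
  γ=atan2(-0.2466,0.2454)=-0.7879;  ψ=arccos(-0.4248)=2.0095;  θ3=γ+ψ≈1.2216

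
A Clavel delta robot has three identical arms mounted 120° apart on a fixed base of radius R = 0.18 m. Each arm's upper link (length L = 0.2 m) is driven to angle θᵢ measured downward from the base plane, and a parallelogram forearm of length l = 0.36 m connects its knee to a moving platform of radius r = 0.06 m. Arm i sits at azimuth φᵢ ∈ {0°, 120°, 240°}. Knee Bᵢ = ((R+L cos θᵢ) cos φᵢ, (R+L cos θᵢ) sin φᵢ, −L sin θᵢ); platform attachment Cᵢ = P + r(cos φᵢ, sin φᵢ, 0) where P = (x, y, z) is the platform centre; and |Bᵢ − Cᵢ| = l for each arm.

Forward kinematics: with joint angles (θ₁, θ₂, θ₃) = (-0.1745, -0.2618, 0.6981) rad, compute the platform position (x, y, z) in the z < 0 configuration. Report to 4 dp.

arm 1 at φ=0.0°: (R−r)+L cos θ1 = 0.3170;  centre 1 = (0.3170, 0.0000, 0.0347)
centre 2 = (0.3132·cos120.0°, 0.3132·sin120.0°, 0.0518) = (-0.1566, 0.2712, 0.0518)
arm 3 at φ=240.0°: (R−r)+L cos θ3 = 0.2732;  centre 3 = (-0.1366, -0.2366, -0.1286)
|centre ₂|²−|centre ₁|² = -0.0009;  |centre ₃|²−|centre ₁|² = -0.0105
linear system: -0.9471x+0.5425y = -0.0009−0.0341z; -0.9071x+-0.4732y = -0.0105−-0.3266z
det = 0.9403;  x = 0.0065+-0.1712z,  y = 0.0097+-0.3618z
into |P−centre ₁|² = l²: 1.1602z² + 0.0299z + -0.0319 = 0;  Δ = 0.1490;  z = -0.1792 or 0.1535 → z<0 root = -0.1792
x = 0.0372, y = 0.0746

(0.0372, 0.0746, -0.1792)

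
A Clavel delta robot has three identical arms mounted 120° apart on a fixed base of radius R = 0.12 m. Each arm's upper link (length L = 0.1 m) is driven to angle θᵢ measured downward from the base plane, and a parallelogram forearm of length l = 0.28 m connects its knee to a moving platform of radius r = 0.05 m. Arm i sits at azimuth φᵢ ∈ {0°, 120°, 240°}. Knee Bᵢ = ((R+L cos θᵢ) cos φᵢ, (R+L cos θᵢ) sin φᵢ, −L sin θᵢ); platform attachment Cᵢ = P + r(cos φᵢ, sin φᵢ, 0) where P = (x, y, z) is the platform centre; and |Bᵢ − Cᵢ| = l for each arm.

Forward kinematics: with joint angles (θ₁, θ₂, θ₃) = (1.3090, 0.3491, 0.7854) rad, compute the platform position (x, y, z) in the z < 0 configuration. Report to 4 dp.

(-0.0963, 0.0428, -0.2957)

φ1=0.0°: virtual centre (0.0959, 0.0000, -0.0966), radius l
arm 2 at φ=120.0°: (R−r)+L cos θ2 = 0.1640;  centre 2 = (-0.0820, 0.1420, -0.0342)
φ3=240.0°: virtual centre (-0.0704, -0.1219, -0.0707), radius l
subtract pairs → two planes through P
[-0.3557 0.2840 0.1248]·P = 0.0095;  [-0.3325 -0.2437 0.0518]·P = 0.0063
det = 0.1811;  x = -0.0227+0.2491z,  y = 0.0052+-0.1274z
sphere 1 gives Az²+Bz+C=0 with A=1.0783, B=0.1328, C=-0.0550;  B²−4AC=0.2548;  roots -0.2957, 0.1725;  negative root z = -0.2957
x = -0.0963, y = 0.0428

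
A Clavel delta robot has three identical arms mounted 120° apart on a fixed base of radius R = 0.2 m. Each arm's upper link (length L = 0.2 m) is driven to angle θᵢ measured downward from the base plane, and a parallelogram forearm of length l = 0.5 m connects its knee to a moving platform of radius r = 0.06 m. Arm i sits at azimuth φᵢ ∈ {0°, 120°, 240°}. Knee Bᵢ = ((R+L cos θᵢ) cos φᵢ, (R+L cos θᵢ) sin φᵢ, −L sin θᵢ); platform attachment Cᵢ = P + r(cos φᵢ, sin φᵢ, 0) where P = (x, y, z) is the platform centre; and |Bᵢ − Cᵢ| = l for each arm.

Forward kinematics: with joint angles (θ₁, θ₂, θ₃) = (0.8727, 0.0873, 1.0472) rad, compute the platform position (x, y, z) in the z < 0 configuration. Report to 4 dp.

S1 = (0.2686·cos0.0°, 0.2686·sin0.0°, -0.1532) = (0.2686, 0.0000, -0.1532)
S2 = (0.3392·cos120.0°, 0.3392·sin120.0°, -0.0174) = (-0.1696, 0.2938, -0.0174)
S3 = (0.2400·cos240.0°, 0.2400·sin240.0°, -0.1732) = (-0.1200, -0.2078, -0.1732)
subtract pairs → two planes through P
[-0.8763 0.5876 0.2716]·P = 0.0198;  [-0.7771 -0.4157 -0.0400]·P = -0.0080
Cramer: x(z) = -0.0043+0.1089z;  y(z) = 0.0273-0.2997z
sphere 1 gives Az²+Bz+C=0 with A=1.1017, B=0.2307, C=-0.1513;  B²−4AC=0.7201;  roots -0.4898, 0.2804;  negative root z = -0.4898
x = -0.0576, y = 0.1741

(-0.0576, 0.1741, -0.4898)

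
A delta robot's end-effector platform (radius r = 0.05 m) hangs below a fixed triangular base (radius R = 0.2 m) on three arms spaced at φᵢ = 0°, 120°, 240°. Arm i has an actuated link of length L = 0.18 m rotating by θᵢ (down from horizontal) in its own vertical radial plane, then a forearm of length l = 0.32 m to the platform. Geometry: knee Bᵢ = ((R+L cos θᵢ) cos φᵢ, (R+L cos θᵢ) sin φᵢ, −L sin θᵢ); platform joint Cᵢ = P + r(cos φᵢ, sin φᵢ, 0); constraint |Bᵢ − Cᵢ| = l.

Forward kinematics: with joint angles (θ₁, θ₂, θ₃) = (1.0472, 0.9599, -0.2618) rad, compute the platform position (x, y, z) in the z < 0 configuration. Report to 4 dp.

φ1=0.0°: virtual centre (0.2400, 0.0000, -0.1559), radius l
arm 2 at φ=120.0°: ρ2 = 0.2532;  centre 2 = (-0.1266, 0.2193, -0.1474)
arm 3 at φ=240.0°: ρ3 = 0.3239;  centre 3 = (-0.1619, -0.2805, 0.0466)
|centre ₂|²−|centre ₁|² = 0.0040;  |centre ₃|²−|centre ₁|² = 0.0252
linear system: -0.7332x+0.4386y = 0.0040−0.0169z; -0.8039x+-0.5610y = 0.0252−0.4049z
Cramer: x(z) = -0.0174+0.2449z;  y(z) = -0.0200+0.3709z
into |P−centre ₁|² = l²: 1.1976z² + 0.1709z + -0.0115 = 0;  Δ = 0.0841;  z = -0.1924 or 0.0497 → z<0 root = -0.1924
x = -0.0645, y = -0.0913

(-0.0645, -0.0913, -0.1924)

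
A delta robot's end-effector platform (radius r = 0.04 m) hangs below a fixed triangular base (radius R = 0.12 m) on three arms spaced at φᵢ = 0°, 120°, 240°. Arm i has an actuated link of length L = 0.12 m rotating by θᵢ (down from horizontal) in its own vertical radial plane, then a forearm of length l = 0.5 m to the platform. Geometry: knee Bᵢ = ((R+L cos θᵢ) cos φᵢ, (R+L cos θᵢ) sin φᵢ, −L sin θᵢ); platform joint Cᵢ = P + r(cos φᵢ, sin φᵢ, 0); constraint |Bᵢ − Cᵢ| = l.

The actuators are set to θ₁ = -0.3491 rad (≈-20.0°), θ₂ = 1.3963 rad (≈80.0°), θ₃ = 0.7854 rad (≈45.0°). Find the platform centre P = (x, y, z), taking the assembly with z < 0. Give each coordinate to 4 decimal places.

(0.2720, -0.1234, -0.4370)

arm 1 at φ=0.0°: ρ1 = 0.1928;  centre 1 = (0.1928, 0.0000, 0.0410)
φ2=120.0°: virtual centre (-0.0504, 0.0873, -0.1182), radius l
arm 3 at φ=240.0°: ρ3 = 0.1649;  centre 3 = (-0.0824, -0.1428, -0.0849)
eliminate P² terms by subtracting sphere 1 from 2 and 3
linear system: -0.4864x+0.1746y = -0.0147−-0.3184z; -0.5504x+-0.2855y = -0.0045−-0.2518z
det = 0.2350;  x = 0.0212+-0.5741z,  y = -0.0252+0.2247z
into |P−centre ₁|² = l²: 1.3800z² + 0.1036z + -0.2182 = 0;  Δ = 1.2155;  z = -0.4370 or 0.3619 → z<0 root = -0.4370
x = 0.2720, y = -0.1234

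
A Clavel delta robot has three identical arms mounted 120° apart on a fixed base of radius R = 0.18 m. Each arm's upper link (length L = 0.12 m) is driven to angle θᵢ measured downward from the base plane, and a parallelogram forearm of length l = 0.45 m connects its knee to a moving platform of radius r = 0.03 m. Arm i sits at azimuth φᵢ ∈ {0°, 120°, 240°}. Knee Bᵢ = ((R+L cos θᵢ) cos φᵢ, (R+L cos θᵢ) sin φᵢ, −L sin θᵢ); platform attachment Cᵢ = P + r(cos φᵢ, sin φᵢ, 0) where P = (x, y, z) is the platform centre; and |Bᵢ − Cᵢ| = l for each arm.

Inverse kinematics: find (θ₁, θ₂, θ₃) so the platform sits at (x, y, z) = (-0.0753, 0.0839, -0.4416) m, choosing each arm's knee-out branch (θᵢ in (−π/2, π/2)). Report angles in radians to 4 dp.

φ1=0.0° → target in arm frame (-0.0753, 0.0839)
  e−x'=0.2253;  (l²−L²−(e−x')²−y'²−z²)/2L = -0.2696
  θ1 = atan2(B,A) + arccos(C/0.4958) = 1.0468
φ2=120.0° → target in arm frame (0.1103, 0.0233)
  A cos θ + B sin θ = C:  0.0397·cos θ + -0.4416·sin θ = -0.0376
  √(A²+B²)=0.4434;  θ2 = -1.4812+1.6557 ≈ 0.1746
φ3=240.0° → target in arm frame (-0.0350, -0.1072)
  A=0.1850, B=-0.4416, C=(l²−L²−A²−y'²−z²)/(2L)=-0.2193
  √(A²+B²)=0.4788;  θ3 = -1.1741+2.0465 ≈ 0.8724

θ₁ = 1.0468, θ₂ = 0.1746, θ₃ = 0.8724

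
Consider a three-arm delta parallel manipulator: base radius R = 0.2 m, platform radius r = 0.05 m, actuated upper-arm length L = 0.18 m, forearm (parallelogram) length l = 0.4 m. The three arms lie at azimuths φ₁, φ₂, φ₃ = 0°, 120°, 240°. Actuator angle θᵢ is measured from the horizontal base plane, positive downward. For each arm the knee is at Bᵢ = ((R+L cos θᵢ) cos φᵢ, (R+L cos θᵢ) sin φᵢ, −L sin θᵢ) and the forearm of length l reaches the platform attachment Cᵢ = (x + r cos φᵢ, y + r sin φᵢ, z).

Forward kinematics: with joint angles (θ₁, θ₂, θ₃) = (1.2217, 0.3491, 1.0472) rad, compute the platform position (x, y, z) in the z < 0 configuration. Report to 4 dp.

(-0.0905, 0.0975, -0.4126)

arm 1 at φ=0.0°: ρ1 = 0.2116;  S1 = (0.2116, 0.0000, -0.1691)
φ2=120.0°: virtual centre (-0.1596, 0.2764, -0.0616), radius l
φ3=240.0°: virtual centre (-0.1200, -0.2078, -0.1559), radius l
eliminate P² terms by subtracting sphere 1 from 2 and 3
linear system: -0.7423x+0.5528y = 0.0323−0.2151z; -0.6631x+-0.4157y = 0.0085−0.0265z
Cramer: x(z) = -0.0269+0.1542z;  y(z) = 0.0223-0.1822z
quadratic in z: (1.0570)z²+(0.2566)z+(-0.0740)=0, √Δ=0.6156 → z ∈ {-0.4126, 0.1698}; z = -0.4126 (taking z<0)
x = -0.0905, y = 0.0975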